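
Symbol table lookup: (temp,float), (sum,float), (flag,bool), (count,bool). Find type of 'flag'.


Lookup 'flag' → type bool


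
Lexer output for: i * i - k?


Scan left to right, longest-match per lexeme
Tokens: ID(i), OP(*), ID(i), OP(-), ID(k)


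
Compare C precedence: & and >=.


'>=' is relational (level 7); '&' is bitwise AND (level 5)
Higher level binds tighter
'>=' has higher precedence than '&'


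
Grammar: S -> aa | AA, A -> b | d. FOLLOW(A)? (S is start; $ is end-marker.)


$ ∈ FOLLOW(S). For each A -> αBβ: add FIRST(β)\{ε} to FOLLOW(B); if β nullable, add FOLLOW(A).
FOLLOW(A) = {$, b, d}


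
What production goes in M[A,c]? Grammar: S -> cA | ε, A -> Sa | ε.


For [A, c]: 'c' ∈ FIRST(Sa)
Entry: A -> Sa


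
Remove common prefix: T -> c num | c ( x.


Common prefix: 'c'
Factored: T -> c T', T' -> num | ( x


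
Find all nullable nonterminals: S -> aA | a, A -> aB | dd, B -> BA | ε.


A nonterminal is nullable iff some alternative derives ε (directly, or every symbol in it is nullable)
Nullable: {B}


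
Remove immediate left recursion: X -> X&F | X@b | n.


Left-recursive alternatives: X&F, X@b; non-recursive: n
Introduce X': X -> nX', X' -> &FX' | @bX' | ε


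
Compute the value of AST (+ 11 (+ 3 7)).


Evaluate inner: (+ 3 7) = 10
Evaluate root: (+ 11 10) = 21
Result: 21


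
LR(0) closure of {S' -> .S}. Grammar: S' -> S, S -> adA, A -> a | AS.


Start: S' -> .S
For each item with dot before a nonterminal B, add B -> .γ for every B-production
Closure: [S' -> .S, S -> .adA]


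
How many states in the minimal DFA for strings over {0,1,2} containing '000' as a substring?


KMP-style automaton: 3 progress states + 1 absorbing accept = 4
Minimal DFA: 4 states


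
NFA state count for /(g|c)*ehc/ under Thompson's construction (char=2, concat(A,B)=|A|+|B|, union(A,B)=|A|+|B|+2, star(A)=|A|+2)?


Syntax tree has 5 char leaf(s), 1 union(s), 1 star(s)
chars contribute 5×2 = 10; each union adds +2; each star adds +2
Total: 10 + 2 + 2 = 14 states


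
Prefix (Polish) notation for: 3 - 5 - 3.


left-to-right (same/higher precedence on left): tree is (- (- 3 5) 3)
Prefix: - - 3 5 3


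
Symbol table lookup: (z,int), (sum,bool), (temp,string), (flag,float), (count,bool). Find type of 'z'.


Lookup 'z' → type int


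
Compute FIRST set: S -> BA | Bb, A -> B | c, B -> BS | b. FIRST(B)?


Per alternative of B: FIRST(BS) = {b}; FIRST(b) = {b}
FIRST(B) = {b}


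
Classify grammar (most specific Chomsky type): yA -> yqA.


LHS has context (more than one symbol) and |LHS| ≤ |RHS|
Classification: Type 1 (Context-Sensitive)


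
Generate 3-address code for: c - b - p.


Break into single-operator statements:
t1 = c - b
t2 = t1 - p


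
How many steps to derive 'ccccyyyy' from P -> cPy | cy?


Derivation: P => cPy => ccPyy => cccPyyy => ccccyyyy
Steps: 4


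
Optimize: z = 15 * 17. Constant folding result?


15 * 17 = 255 at compile time
Optimized: z = 255


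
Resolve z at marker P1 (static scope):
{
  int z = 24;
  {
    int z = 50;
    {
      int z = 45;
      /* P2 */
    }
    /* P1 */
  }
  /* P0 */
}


z declared in the same block as P1
z = 50


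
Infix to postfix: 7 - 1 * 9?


* has higher precedence, evaluate 1*9 first
Postfix: 7 1 9 * -


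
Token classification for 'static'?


Pattern: reserved word
Type: KEYWORD


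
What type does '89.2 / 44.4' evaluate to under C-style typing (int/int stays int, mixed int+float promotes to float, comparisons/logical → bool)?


Operand types: float / float
Rule: mixed int/float promotes to float; int/int stays int
Result type: float


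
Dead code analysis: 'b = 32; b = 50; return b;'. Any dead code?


first assignment to b is overwritten before any read
Dead: 'b = 32'


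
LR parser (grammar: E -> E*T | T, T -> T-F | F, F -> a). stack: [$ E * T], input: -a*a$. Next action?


'-' can extend T; shift to build T -> T-F
Action: shift


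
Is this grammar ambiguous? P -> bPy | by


balanced b^n…y^n: each string has a unique parse
Unambiguous


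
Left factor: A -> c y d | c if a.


Common prefix: 'c'
Factored: A -> c A', A' -> y d | if a


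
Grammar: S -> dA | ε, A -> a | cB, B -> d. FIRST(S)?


Per alternative of S: FIRST(dA) = {d}; FIRST(ε) = {ε}
FIRST(S) = {d, ε}


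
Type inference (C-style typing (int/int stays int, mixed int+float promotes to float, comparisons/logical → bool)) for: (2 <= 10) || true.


Operand types: bool || bool
Rule: logical operators take bool operands and yield bool
Result type: bool


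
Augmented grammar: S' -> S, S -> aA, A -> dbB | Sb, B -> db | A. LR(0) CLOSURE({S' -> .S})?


Start: S' -> .S
For each item with dot before a nonterminal B, add B -> .γ for every B-production
Closure: [S' -> .S, S -> .aA]


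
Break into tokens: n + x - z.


Scan left to right, longest-match per lexeme
Tokens: ID(n), OP(+), ID(x), OP(-), ID(z)


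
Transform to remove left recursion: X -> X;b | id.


Left-recursive alternatives: X;b; non-recursive: id
Introduce X': X -> idX', X' -> ;bX' | ε


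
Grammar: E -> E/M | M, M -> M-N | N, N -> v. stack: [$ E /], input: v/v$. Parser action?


no handle ('E/' is not any RHS); shift 'v'
Action: shift


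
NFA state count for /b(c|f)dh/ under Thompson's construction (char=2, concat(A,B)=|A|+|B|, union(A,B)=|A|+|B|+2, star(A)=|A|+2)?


Syntax tree has 5 char leaf(s), 1 union(s), 0 star(s)
chars contribute 5×2 = 10; each union adds +2; each star adds +2
Total: 10 + 2 + 0 = 12 states


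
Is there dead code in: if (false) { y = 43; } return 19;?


condition is constant false, so the whole block is unreachable
Dead: 'if (false) { y = 43; }'


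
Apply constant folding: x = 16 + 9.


16 + 9 = 25 at compile time
Optimized: x = 25


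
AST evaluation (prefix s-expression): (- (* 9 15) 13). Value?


Evaluate inner: (* 9 15) = 135
Evaluate root: (- 135 13) = 122
Result: 122


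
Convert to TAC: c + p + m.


Break into single-operator statements:
t1 = c + p
t2 = t1 + m


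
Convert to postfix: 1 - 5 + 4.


Left to right (same or higher precedence on left)
Postfix: 1 5 - 4 +


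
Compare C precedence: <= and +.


'+' is additive (level 9); '<=' is relational (level 7)
Higher level binds tighter
'+' has higher precedence than '<='


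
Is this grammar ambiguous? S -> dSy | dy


balanced d^n…y^n: each string has a unique parse
Unambiguous


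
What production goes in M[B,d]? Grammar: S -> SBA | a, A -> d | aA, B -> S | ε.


For [B, d]: ε is nullable and 'd' ∈ FOLLOW(B)
Entry: B -> ε


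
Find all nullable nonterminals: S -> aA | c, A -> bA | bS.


A nonterminal is nullable iff some alternative derives ε (directly, or every symbol in it is nullable)
Nullable: {}


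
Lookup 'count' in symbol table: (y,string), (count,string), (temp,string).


Lookup 'count' → type string


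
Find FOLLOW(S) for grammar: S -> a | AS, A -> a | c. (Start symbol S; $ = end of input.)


$ ∈ FOLLOW(S). For each A -> αBβ: add FIRST(β)\{ε} to FOLLOW(B); if β nullable, add FOLLOW(A).
FOLLOW(S) = {$}


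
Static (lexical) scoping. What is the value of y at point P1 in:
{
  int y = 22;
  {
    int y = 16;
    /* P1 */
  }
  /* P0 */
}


y declared in the same block as P1
y = 16


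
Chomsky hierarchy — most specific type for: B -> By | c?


Left-linear: every RHS is a terminal or one nonterminal followed by a terminal
Classification: Type 3 (Regular)


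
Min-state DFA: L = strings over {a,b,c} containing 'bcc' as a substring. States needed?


KMP-style automaton: 3 progress states + 1 absorbing accept = 4
Minimal DFA: 4 states


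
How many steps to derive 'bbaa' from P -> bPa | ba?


Derivation: P => bPa => bbaa
Steps: 2


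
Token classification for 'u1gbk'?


Pattern: letter/underscore followed by alphanumerics, not a keyword
Type: IDENTIFIER


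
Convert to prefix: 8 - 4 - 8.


left-to-right (same/higher precedence on left): tree is (- (- 8 4) 8)
Prefix: - - 8 4 8


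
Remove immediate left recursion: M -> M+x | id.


Left-recursive alternatives: M+x; non-recursive: id
Introduce M': M -> idM', M' -> +xM' | ε


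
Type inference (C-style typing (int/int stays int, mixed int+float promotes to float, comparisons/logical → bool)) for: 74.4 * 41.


Operand types: float * int
Rule: mixed int/float promotes to float; int/int stays int
Result type: float


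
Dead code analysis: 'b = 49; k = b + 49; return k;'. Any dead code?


b is read by k's definition; k is returned
No dead code


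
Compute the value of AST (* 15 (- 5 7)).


Evaluate inner: (- 5 7) = -2
Evaluate root: (* 15 -2) = -30
Result: -30


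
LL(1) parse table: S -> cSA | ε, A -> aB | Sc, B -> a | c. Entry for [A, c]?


For [A, c]: 'c' ∈ FIRST(Sc)
Entry: A -> Sc


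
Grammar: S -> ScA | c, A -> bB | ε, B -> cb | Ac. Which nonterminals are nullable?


A nonterminal is nullable iff some alternative derives ε (directly, or every symbol in it is nullable)
Nullable: {A}


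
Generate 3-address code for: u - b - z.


Break into single-operator statements:
t1 = u - b
t2 = t1 - z


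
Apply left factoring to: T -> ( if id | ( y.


Common prefix: '('
Factored: T -> ( T', T' -> if id | y


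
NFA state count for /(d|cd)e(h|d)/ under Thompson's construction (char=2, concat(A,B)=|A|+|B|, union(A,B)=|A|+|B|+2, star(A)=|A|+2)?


Syntax tree has 6 char leaf(s), 2 union(s), 0 star(s)
chars contribute 6×2 = 12; each union adds +2; each star adds +2
Total: 12 + 4 + 0 = 16 states


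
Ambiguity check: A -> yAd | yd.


balanced y^n…d^n: each string has a unique parse
Unambiguous


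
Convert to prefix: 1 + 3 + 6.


left-to-right (same/higher precedence on left): tree is (+ (+ 1 3) 6)
Prefix: + + 1 3 6


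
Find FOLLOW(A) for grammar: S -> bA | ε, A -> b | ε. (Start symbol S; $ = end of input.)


$ ∈ FOLLOW(S). For each A -> αBβ: add FIRST(β)\{ε} to FOLLOW(B); if β nullable, add FOLLOW(A).
FOLLOW(A) = {$}


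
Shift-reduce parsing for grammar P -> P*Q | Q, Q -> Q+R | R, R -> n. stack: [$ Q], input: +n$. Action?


shift '+' to continue Q -> Q+R
Action: shift


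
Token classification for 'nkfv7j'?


Pattern: letter/underscore followed by alphanumerics, not a keyword
Type: IDENTIFIER


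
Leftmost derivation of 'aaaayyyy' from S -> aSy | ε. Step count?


Derivation: S => aSy => aaSyy => aaaSyyy => aaaaSyyyy => aaaayyyy
Steps: 5


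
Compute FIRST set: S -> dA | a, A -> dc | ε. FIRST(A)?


Per alternative of A: FIRST(dc) = {d}; FIRST(ε) = {ε}
FIRST(A) = {d, ε}


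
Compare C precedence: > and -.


'-' is additive (level 9); '>' is relational (level 7)
Higher level binds tighter
'-' has higher precedence than '>'


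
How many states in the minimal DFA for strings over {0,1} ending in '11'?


Track the longest suffix of input matching a prefix of '11': 3 classes (prefixes of length 0..2)
Minimal DFA: 3 states


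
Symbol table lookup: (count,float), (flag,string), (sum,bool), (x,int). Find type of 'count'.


Lookup 'count' → type float


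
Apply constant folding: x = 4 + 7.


4 + 7 = 11 at compile time
Optimized: x = 11


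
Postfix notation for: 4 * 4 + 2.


Left to right (same or higher precedence on left)
Postfix: 4 4 * 2 +


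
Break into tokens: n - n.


Scan left to right, longest-match per lexeme
Tokens: ID(n), OP(-), ID(n)


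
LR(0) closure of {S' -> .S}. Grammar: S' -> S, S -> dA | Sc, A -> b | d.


Start: S' -> .S
For each item with dot before a nonterminal B, add B -> .γ for every B-production
Closure: [S' -> .S, S -> .dA, S -> .Sc]


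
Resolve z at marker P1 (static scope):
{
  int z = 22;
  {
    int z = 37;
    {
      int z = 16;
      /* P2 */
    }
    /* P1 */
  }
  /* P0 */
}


z declared in the same block as P1
z = 37


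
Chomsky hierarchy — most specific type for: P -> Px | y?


Left-linear: every RHS is a terminal or one nonterminal followed by a terminal
Classification: Type 3 (Regular)


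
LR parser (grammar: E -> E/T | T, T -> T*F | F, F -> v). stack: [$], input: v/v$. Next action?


no handle on stack; shift 'v'
Action: shift


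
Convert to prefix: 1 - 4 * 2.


'*' binds tighter: tree is (- 1 (* 4 2))
Prefix: - 1 * 4 2


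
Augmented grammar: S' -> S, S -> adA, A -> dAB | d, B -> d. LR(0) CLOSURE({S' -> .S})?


Start: S' -> .S
For each item with dot before a nonterminal B, add B -> .γ for every B-production
Closure: [S' -> .S, S -> .adA]


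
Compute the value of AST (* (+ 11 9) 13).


Evaluate inner: (+ 11 9) = 20
Evaluate root: (* 20 13) = 260
Result: 260


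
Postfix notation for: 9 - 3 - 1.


Left to right (same or higher precedence on left)
Postfix: 9 3 - 1 -


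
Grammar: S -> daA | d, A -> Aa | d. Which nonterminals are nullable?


A nonterminal is nullable iff some alternative derives ε (directly, or every symbol in it is nullable)
Nullable: {}


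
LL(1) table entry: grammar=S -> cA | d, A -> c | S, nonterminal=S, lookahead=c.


For [S, c]: 'c' ∈ FIRST(cA)
Entry: S -> cA


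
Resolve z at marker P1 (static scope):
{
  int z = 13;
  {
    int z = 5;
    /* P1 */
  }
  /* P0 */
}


z declared in the same block as P1
z = 5


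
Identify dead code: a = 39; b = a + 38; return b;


a is read by b's definition; b is returned
No dead code


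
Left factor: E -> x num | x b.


Common prefix: 'x'
Factored: E -> x E', E' -> num | b


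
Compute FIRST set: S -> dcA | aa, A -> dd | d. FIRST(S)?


Per alternative of S: FIRST(dcA) = {d}; FIRST(aa) = {a}
FIRST(S) = {a, d}


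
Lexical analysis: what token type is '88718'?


Pattern: digits only
Type: INTEGER_LITERAL


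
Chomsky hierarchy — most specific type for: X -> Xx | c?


Left-linear: every RHS is a terminal or one nonterminal followed by a terminal
Classification: Type 3 (Regular)


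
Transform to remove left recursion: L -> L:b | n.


Left-recursive alternatives: L:b; non-recursive: n
Introduce L': L -> nL', L' -> :bL' | ε


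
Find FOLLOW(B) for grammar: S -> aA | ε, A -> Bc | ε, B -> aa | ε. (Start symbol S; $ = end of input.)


$ ∈ FOLLOW(S). For each A -> αBβ: add FIRST(β)\{ε} to FOLLOW(B); if β nullable, add FOLLOW(A).
FOLLOW(B) = {c}


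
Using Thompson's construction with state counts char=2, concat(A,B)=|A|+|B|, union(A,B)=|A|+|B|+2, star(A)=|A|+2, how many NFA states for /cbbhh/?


Syntax tree has 5 char leaf(s), 0 union(s), 0 star(s)
chars contribute 5×2 = 10; each union adds +2; each star adds +2
Total: 10 + 0 + 0 = 10 states


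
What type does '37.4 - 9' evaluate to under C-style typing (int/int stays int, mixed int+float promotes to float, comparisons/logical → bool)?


Operand types: float - int
Rule: mixed int/float promotes to float; int/int stays int
Result type: float


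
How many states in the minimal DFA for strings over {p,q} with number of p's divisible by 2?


Track (count of p) mod 2: states 0..1, accept at 0
Minimal DFA: 2 states


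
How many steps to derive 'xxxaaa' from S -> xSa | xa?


Derivation: S => xSa => xxSaa => xxxaaa
Steps: 3


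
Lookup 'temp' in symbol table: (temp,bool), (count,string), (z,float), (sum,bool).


Lookup 'temp' → type bool


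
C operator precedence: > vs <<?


'<<' is shift (level 8); '>' is relational (level 7)
Higher level binds tighter
'<<' has higher precedence than '>'


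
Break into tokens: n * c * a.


Scan left to right, longest-match per lexeme
Tokens: ID(n), OP(*), ID(c), OP(*), ID(a)


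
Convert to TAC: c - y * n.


Break into single-operator statements:
t1 = y * n
t2 = c - t1


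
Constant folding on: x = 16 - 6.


16 - 6 = 10 at compile time
Optimized: x = 10


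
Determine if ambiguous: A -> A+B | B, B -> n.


precedence layered via separate nonterminal B: deterministic
Unambiguous


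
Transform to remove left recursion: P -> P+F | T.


Left-recursive alternatives: P+F; non-recursive: T
Introduce P': P -> TP', P' -> +FP' | ε


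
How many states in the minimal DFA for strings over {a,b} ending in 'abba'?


Track the longest suffix of input matching a prefix of 'abba': 5 classes (prefixes of length 0..4)
Minimal DFA: 5 states


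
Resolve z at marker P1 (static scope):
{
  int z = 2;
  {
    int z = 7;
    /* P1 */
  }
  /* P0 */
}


z declared in the same block as P1
z = 7


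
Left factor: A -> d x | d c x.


Common prefix: 'd'
Factored: A -> d A', A' -> x | c x


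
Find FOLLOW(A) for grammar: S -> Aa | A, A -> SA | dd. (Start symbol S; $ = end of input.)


$ ∈ FOLLOW(S). For each A -> αBβ: add FIRST(β)\{ε} to FOLLOW(B); if β nullable, add FOLLOW(A).
FOLLOW(A) = {$, a, d}


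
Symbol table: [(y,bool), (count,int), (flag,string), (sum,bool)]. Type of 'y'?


Lookup 'y' → type bool


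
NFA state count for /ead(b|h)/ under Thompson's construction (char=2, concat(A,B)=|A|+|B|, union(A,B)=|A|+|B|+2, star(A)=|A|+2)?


Syntax tree has 5 char leaf(s), 1 union(s), 0 star(s)
chars contribute 5×2 = 10; each union adds +2; each star adds +2
Total: 10 + 2 + 0 = 12 states


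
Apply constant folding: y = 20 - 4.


20 - 4 = 16 at compile time
Optimized: y = 16


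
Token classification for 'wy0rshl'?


Pattern: letter/underscore followed by alphanumerics, not a keyword
Type: IDENTIFIER


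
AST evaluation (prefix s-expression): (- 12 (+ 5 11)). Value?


Evaluate inner: (+ 5 11) = 16
Evaluate root: (- 12 16) = -4
Result: -4


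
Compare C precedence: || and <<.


'<<' is shift (level 8); '||' is logical OR (level 1)
Higher level binds tighter
'<<' has higher precedence than '||'


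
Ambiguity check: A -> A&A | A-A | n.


'n&n-n' has two parse trees (no precedence encoded between & and -)
Ambiguous


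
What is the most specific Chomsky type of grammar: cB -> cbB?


LHS has context (more than one symbol) and |LHS| ≤ |RHS|
Classification: Type 1 (Context-Sensitive)


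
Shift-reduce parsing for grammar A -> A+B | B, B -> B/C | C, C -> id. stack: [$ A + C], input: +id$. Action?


'C' (not preceded by B/) is the handle for B -> C
Action: reduce (B -> C)


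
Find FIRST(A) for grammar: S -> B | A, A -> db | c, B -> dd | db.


Per alternative of A: FIRST(db) = {d}; FIRST(c) = {c}
FIRST(A) = {c, d}


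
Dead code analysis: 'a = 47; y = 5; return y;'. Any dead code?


a is assigned but never read
Dead: 'a = 47'


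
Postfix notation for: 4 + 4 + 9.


Left to right (same or higher precedence on left)
Postfix: 4 4 + 9 +


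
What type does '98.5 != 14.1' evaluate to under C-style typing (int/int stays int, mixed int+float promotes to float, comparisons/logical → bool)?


Operand types: float != float
Rule: comparison yields bool
Result type: bool


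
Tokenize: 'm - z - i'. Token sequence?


Scan left to right, longest-match per lexeme
Tokens: ID(m), OP(-), ID(z), OP(-), ID(i)


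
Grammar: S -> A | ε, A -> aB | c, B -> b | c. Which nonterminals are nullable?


A nonterminal is nullable iff some alternative derives ε (directly, or every symbol in it is nullable)
Nullable: {S}


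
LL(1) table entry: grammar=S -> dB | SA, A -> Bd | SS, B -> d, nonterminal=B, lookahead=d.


For [B, d]: 'd' ∈ FIRST(d)
Entry: B -> d


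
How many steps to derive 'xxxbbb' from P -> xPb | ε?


Derivation: P => xPb => xxPbb => xxxPbbb => xxxbbb
Steps: 4


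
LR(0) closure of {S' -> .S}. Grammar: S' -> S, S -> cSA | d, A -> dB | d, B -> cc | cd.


Start: S' -> .S
For each item with dot before a nonterminal B, add B -> .γ for every B-production
Closure: [S' -> .S, S -> .cSA, S -> .d]


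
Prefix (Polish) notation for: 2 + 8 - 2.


left-to-right (same/higher precedence on left): tree is (- (+ 2 8) 2)
Prefix: - + 2 8 2


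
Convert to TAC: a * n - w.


Break into single-operator statements:
t1 = a * n
t2 = t1 - w


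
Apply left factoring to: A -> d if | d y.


Common prefix: 'd'
Factored: A -> d A', A' -> if | y


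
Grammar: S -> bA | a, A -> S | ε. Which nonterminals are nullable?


A nonterminal is nullable iff some alternative derives ε (directly, or every symbol in it is nullable)
Nullable: {A}


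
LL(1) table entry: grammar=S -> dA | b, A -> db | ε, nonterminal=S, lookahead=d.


For [S, d]: 'd' ∈ FIRST(dA)
Entry: S -> dA


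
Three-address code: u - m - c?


Break into single-operator statements:
t1 = u - m
t2 = t1 - c


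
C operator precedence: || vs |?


'|' is bitwise OR (level 3); '||' is logical OR (level 1)
Higher level binds tighter
'|' has higher precedence than '||'


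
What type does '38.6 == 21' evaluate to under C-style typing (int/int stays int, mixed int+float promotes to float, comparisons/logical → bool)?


Operand types: float == int
Rule: comparison yields bool
Result type: bool


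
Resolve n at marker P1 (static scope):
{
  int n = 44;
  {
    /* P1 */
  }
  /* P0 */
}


P1's block does not declare n; resolves to the enclosing declaration at depth 0
n = 44


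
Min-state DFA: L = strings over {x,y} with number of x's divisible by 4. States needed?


Track (count of x) mod 4: states 0..3, accept at 0
Minimal DFA: 4 states


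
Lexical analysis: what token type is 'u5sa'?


Pattern: letter/underscore followed by alphanumerics, not a keyword
Type: IDENTIFIER


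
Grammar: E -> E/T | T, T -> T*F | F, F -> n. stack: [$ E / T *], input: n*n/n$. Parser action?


no handle; shift 'n'
Action: shift


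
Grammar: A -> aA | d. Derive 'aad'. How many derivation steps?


Derivation: A => aA => aaA => aad
Steps: 3


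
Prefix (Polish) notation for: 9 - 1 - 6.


left-to-right (same/higher precedence on left): tree is (- (- 9 1) 6)
Prefix: - - 9 1 6


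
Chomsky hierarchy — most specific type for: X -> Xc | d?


Left-linear: every RHS is a terminal or one nonterminal followed by a terminal
Classification: Type 3 (Regular)


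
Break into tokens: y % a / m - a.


Scan left to right, longest-match per lexeme
Tokens: ID(y), OP(%), ID(a), OP(/), ID(m), OP(-), ID(a)


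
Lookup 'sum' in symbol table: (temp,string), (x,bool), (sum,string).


Lookup 'sum' → type string


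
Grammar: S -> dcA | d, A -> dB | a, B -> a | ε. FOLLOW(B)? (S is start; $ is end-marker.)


$ ∈ FOLLOW(S). For each A -> αBβ: add FIRST(β)\{ε} to FOLLOW(B); if β nullable, add FOLLOW(A).
FOLLOW(B) = {$}


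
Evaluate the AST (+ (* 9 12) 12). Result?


Evaluate inner: (* 9 12) = 108
Evaluate root: (+ 108 12) = 120
Result: 120


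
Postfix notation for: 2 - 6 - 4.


Left to right (same or higher precedence on left)
Postfix: 2 6 - 4 -


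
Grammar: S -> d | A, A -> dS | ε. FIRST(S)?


Per alternative of S: FIRST(d) = {d}; FIRST(A) = {d, ε}
FIRST(S) = {d, ε}


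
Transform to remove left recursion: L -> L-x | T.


Left-recursive alternatives: L-x; non-recursive: T
Introduce L': L -> TL', L' -> -xL' | ε


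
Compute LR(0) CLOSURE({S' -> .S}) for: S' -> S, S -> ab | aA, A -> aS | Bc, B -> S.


Start: S' -> .S
For each item with dot before a nonterminal B, add B -> .γ for every B-production
Closure: [S' -> .S, S -> .ab, S -> .aA]


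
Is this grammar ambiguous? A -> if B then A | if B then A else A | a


dangling else: 'if B then if B then a else a' parses two ways
Ambiguous


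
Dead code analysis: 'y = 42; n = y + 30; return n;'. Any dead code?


y is read by n's definition; n is returned
No dead code


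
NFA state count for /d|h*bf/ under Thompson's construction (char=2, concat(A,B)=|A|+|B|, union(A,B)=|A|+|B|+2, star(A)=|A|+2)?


Syntax tree has 4 char leaf(s), 1 union(s), 1 star(s)
chars contribute 4×2 = 8; each union adds +2; each star adds +2
Total: 8 + 2 + 2 = 12 states


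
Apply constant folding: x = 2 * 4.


2 * 4 = 8 at compile time
Optimized: x = 8


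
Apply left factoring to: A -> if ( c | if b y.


Common prefix: 'if'
Factored: A -> if A', A' -> ( c | b y


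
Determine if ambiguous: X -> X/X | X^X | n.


'n/n^n' has two parse trees (no precedence encoded between / and ^)
Ambiguous


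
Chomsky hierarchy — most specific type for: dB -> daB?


LHS has context (more than one symbol) and |LHS| ≤ |RHS|
Classification: Type 1 (Context-Sensitive)


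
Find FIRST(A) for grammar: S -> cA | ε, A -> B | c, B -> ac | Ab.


Per alternative of A: FIRST(B) = {a, c}; FIRST(c) = {c}
FIRST(A) = {a, c}


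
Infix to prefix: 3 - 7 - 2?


left-to-right (same/higher precedence on left): tree is (- (- 3 7) 2)
Prefix: - - 3 7 2


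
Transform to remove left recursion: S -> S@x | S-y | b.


Left-recursive alternatives: S@x, S-y; non-recursive: b
Introduce S': S -> bS', S' -> @xS' | -yS' | ε


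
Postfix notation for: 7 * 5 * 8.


Left to right (same or higher precedence on left)
Postfix: 7 5 * 8 *


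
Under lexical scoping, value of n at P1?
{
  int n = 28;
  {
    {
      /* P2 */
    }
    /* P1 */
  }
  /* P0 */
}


P1's block does not declare n; resolves to the enclosing declaration at depth 0
n = 28


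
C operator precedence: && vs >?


'>' is relational (level 7); '&&' is logical AND (level 2)
Higher level binds tighter
'>' has higher precedence than '&&'


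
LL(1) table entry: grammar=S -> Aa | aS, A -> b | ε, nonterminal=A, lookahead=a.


For [A, a]: ε is nullable and 'a' ∈ FOLLOW(A)
Entry: A -> ε


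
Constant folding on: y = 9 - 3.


9 - 3 = 6 at compile time
Optimized: y = 6


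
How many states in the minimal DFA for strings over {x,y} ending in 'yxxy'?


Track the longest suffix of input matching a prefix of 'yxxy': 5 classes (prefixes of length 0..4)
Minimal DFA: 5 states


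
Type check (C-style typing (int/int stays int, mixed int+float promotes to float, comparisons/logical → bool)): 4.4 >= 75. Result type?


Operand types: float >= int
Rule: comparison yields bool
Result type: bool


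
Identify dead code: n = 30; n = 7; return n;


first assignment to n is overwritten before any read
Dead: 'n = 30'


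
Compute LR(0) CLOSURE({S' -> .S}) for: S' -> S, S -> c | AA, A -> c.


Start: S' -> .S
For each item with dot before a nonterminal B, add B -> .γ for every B-production
Closure: [S' -> .S, S -> .c, S -> .AA, A -> .c]


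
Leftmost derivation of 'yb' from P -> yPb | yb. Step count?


Derivation: P => yb
Steps: 1


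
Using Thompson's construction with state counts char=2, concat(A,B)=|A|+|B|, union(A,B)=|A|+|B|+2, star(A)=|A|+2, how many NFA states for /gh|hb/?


Syntax tree has 4 char leaf(s), 1 union(s), 0 star(s)
chars contribute 4×2 = 8; each union adds +2; each star adds +2
Total: 8 + 2 + 0 = 10 states


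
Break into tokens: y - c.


Scan left to right, longest-match per lexeme
Tokens: ID(y), OP(-), ID(c)


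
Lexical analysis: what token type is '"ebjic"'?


Pattern: double-quoted sequence
Type: STRING_LITERAL


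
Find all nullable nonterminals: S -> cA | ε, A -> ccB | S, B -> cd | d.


A nonterminal is nullable iff some alternative derives ε (directly, or every symbol in it is nullable)
Nullable: {A, S}


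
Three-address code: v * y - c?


Break into single-operator statements:
t1 = v * y
t2 = t1 - c


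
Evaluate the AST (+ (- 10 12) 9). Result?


Evaluate inner: (- 10 12) = -2
Evaluate root: (+ -2 9) = 7
Result: 7


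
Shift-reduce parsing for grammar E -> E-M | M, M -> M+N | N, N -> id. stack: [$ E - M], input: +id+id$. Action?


'+' can extend M; shift to build M -> M+N
Action: shift


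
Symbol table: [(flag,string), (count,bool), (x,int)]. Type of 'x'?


Lookup 'x' → type int


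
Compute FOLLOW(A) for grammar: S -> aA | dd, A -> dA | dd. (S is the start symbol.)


$ ∈ FOLLOW(S). For each A -> αBβ: add FIRST(β)\{ε} to FOLLOW(B); if β nullable, add FOLLOW(A).
FOLLOW(A) = {$}


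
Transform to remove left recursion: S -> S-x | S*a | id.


Left-recursive alternatives: S-x, S*a; non-recursive: id
Introduce S': S -> idS', S' -> -xS' | *aS' | ε


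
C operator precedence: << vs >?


'<<' is shift (level 8); '>' is relational (level 7)
Higher level binds tighter
'<<' has higher precedence than '>'


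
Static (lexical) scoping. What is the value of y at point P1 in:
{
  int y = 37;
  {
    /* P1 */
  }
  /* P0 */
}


P1's block does not declare y; resolves to the enclosing declaration at depth 0
y = 37


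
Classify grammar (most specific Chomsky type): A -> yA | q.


Right-linear: every RHS is a terminal or a terminal followed by one nonterminal
Classification: Type 3 (Regular)


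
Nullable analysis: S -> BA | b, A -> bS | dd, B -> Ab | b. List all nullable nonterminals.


A nonterminal is nullable iff some alternative derives ε (directly, or every symbol in it is nullable)
Nullable: {}


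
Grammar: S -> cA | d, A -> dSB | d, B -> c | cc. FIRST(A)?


Per alternative of A: FIRST(dSB) = {d}; FIRST(d) = {d}
FIRST(A) = {d}


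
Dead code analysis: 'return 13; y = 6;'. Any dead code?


statement follows a return and is unreachable
Dead: 'y = 6'


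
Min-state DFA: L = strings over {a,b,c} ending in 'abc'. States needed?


Track the longest suffix of input matching a prefix of 'abc': 4 classes (prefixes of length 0..3)
Minimal DFA: 4 states


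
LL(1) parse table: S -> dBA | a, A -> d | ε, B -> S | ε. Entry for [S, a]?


For [S, a]: 'a' ∈ FIRST(a)
Entry: S -> a


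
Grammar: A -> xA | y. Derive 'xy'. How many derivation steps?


Derivation: A => xA => xy
Steps: 2


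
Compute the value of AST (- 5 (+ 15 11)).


Evaluate inner: (+ 15 11) = 26
Evaluate root: (- 5 26) = -21
Result: -21


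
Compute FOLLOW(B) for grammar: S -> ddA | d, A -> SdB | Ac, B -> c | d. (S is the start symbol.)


$ ∈ FOLLOW(S). For each A -> αBβ: add FIRST(β)\{ε} to FOLLOW(B); if β nullable, add FOLLOW(A).
FOLLOW(B) = {$, c, d}


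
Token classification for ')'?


Pattern: delimiter/punctuation
Type: PUNCTUATION


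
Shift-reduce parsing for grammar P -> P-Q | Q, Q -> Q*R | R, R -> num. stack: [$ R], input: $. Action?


'R' (not preceded by Q*) is the handle for Q -> R
Action: reduce (Q -> R)


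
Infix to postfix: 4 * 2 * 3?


Left to right (same or higher precedence on left)
Postfix: 4 2 * 3 *


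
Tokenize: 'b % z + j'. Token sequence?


Scan left to right, longest-match per lexeme
Tokens: ID(b), OP(%), ID(z), OP(+), ID(j)


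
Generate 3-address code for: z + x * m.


Break into single-operator statements:
t1 = x * m
t2 = z + t1


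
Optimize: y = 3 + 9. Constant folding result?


3 + 9 = 12 at compile time
Optimized: y = 12


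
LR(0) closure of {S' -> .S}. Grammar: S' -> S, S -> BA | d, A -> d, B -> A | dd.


Start: S' -> .S
For each item with dot before a nonterminal B, add B -> .γ for every B-production
Closure: [S' -> .S, S -> .BA, S -> .d, B -> .A, B -> .dd, A -> .d]


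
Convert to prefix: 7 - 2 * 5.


'*' binds tighter: tree is (- 7 (* 2 5))
Prefix: - 7 * 2 5


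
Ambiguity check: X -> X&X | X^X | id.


'id&id^id' has two parse trees (no precedence encoded between & and ^)
Ambiguous


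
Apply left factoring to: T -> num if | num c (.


Common prefix: 'num'
Factored: T -> num T', T' -> if | c (


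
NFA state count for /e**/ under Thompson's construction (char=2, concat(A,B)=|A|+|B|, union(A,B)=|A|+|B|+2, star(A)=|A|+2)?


Syntax tree has 1 char leaf(s), 0 union(s), 2 star(s)
chars contribute 1×2 = 2; each union adds +2; each star adds +2
Total: 2 + 0 + 4 = 6 states


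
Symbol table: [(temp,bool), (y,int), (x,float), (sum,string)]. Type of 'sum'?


Lookup 'sum' → type string


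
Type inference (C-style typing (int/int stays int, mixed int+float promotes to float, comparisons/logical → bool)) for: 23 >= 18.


Operand types: int >= int
Rule: comparison yields bool
Result type: bool


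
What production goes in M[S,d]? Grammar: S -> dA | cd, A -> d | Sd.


For [S, d]: 'd' ∈ FIRST(dA)
Entry: S -> dA


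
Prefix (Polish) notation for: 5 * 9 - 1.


left-to-right (same/higher precedence on left): tree is (- (* 5 9) 1)
Prefix: - * 5 9 1


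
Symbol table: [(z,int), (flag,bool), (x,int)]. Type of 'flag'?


Lookup 'flag' → type bool


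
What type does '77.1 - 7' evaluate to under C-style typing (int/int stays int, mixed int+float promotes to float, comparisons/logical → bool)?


Operand types: float - int
Rule: mixed int/float promotes to float; int/int stays int
Result type: float


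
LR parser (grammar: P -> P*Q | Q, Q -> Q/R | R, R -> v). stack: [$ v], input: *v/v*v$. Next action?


'v' on top is the handle for R -> v
Action: reduce (R -> v)


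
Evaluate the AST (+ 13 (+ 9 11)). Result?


Evaluate inner: (+ 9 11) = 20
Evaluate root: (+ 13 20) = 33
Result: 33


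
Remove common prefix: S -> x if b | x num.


Common prefix: 'x'
Factored: S -> x S', S' -> if b | num


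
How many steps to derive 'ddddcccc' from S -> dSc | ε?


Derivation: S => dSc => ddScc => dddSccc => ddddScccc => ddddcccc
Steps: 5


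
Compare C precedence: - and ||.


'-' is additive (level 9); '||' is logical OR (level 1)
Higher level binds tighter
'-' has higher precedence than '||'


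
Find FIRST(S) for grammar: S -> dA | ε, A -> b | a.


Per alternative of S: FIRST(dA) = {d}; FIRST(ε) = {ε}
FIRST(S) = {d, ε}


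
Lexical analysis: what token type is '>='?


Pattern: operator symbol
Type: OPERATOR


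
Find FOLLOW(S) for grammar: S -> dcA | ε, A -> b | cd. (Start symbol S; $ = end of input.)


$ ∈ FOLLOW(S). For each A -> αBβ: add FIRST(β)\{ε} to FOLLOW(B); if β nullable, add FOLLOW(A).
FOLLOW(S) = {$}


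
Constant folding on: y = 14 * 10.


14 * 10 = 140 at compile time
Optimized: y = 140


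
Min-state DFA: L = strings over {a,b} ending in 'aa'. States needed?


Track the longest suffix of input matching a prefix of 'aa': 3 classes (prefixes of length 0..2)
Minimal DFA: 3 states


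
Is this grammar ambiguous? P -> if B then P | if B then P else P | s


dangling else: 'if B then if B then s else s' parses two ways
Ambiguous


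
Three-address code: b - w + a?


Break into single-operator statements:
t1 = b - w
t2 = t1 + a


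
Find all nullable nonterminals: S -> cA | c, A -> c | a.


A nonterminal is nullable iff some alternative derives ε (directly, or every symbol in it is nullable)
Nullable: {}


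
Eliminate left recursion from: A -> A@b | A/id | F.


Left-recursive alternatives: A@b, A/id; non-recursive: F
Introduce A': A -> FA', A' -> @bA' | /idA' | ε


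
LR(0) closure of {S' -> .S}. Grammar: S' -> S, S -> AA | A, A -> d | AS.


Start: S' -> .S
For each item with dot before a nonterminal B, add B -> .γ for every B-production
Closure: [S' -> .S, S -> .AA, S -> .A, A -> .d, A -> .AS]


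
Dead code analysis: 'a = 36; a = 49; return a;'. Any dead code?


first assignment to a is overwritten before any read
Dead: 'a = 36'


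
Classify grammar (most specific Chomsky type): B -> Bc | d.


Left-linear: every RHS is a terminal or one nonterminal followed by a terminal
Classification: Type 3 (Regular)


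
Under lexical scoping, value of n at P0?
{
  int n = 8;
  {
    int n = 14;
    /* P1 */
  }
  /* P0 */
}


n declared in the same block as P0
n = 8


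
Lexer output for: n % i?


Scan left to right, longest-match per lexeme
Tokens: ID(n), OP(%), ID(i)


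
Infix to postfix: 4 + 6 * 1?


* has higher precedence, evaluate 6*1 first
Postfix: 4 6 1 * +


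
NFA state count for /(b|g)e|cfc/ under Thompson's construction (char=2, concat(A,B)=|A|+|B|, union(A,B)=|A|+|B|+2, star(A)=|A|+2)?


Syntax tree has 6 char leaf(s), 2 union(s), 0 star(s)
chars contribute 6×2 = 12; each union adds +2; each star adds +2
Total: 12 + 4 + 0 = 16 states


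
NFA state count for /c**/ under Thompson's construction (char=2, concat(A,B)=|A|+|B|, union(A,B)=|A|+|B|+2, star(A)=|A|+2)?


Syntax tree has 1 char leaf(s), 0 union(s), 2 star(s)
chars contribute 1×2 = 2; each union adds +2; each star adds +2
Total: 2 + 0 + 4 = 6 states


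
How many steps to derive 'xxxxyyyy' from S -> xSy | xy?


Derivation: S => xSy => xxSyy => xxxSyyy => xxxxyyyy
Steps: 4


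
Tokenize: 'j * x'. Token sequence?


Scan left to right, longest-match per lexeme
Tokens: ID(j), OP(*), ID(x)


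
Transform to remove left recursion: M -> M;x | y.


Left-recursive alternatives: M;x; non-recursive: y
Introduce M': M -> yM', M' -> ;xM' | ε


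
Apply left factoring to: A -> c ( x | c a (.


Common prefix: 'c'
Factored: A -> c A', A' -> ( x | a (


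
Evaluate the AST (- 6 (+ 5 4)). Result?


Evaluate inner: (+ 5 4) = 9
Evaluate root: (- 6 9) = -3
Result: -3


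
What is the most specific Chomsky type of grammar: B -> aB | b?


Right-linear: every RHS is a terminal or a terminal followed by one nonterminal
Classification: Type 3 (Regular)


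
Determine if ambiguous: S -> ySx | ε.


balanced y^n…x^n: each string has a unique parse
Unambiguous


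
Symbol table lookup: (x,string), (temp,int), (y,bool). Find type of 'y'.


Lookup 'y' → type bool


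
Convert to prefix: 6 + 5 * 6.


'*' binds tighter: tree is (+ 6 (* 5 6))
Prefix: + 6 * 5 6


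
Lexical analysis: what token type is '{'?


Pattern: delimiter/punctuation
Type: PUNCTUATION


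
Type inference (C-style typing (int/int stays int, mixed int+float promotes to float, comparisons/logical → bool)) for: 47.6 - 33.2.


Operand types: float - float
Rule: mixed int/float promotes to float; int/int stays int
Result type: float


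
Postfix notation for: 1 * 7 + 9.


Left to right (same or higher precedence on left)
Postfix: 1 7 * 9 +


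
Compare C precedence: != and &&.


'!=' is equality (level 6); '&&' is logical AND (level 2)
Higher level binds tighter
'!=' has higher precedence than '&&'


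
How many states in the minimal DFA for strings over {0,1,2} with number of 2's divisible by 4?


Track (count of 2) mod 4: states 0..3, accept at 0
Minimal DFA: 4 states


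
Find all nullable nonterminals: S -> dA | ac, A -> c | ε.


A nonterminal is nullable iff some alternative derives ε (directly, or every symbol in it is nullable)
Nullable: {A}


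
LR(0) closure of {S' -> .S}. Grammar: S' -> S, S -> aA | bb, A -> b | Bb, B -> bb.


Start: S' -> .S
For each item with dot before a nonterminal B, add B -> .γ for every B-production
Closure: [S' -> .S, S -> .aA, S -> .bb]


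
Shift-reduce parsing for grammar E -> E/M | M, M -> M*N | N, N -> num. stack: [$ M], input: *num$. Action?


shift '*' to continue M -> M*N
Action: shift


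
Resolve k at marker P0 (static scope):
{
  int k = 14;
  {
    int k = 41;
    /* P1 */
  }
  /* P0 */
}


k declared in the same block as P0
k = 14


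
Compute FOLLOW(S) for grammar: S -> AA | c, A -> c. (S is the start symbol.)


$ ∈ FOLLOW(S). For each A -> αBβ: add FIRST(β)\{ε} to FOLLOW(B); if β nullable, add FOLLOW(A).
FOLLOW(S) = {$}
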